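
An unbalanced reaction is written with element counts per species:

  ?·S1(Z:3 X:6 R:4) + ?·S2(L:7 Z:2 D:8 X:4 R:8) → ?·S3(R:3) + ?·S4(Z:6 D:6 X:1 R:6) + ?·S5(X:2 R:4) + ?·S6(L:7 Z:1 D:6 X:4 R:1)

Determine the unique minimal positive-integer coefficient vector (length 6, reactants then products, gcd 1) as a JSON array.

Coefficients: [2, 6, 6, 2, 5, 6]

L: 2·0+6·7 = 42 | 6·0+2·0+5·0+6·7 = 42
Z: 2·3+6·2 = 18 | 6·0+2·6+5·0+6·1 = 18
D: 2·0+6·8 = 48 | 6·0+2·6+5·0+6·6 = 48
X: 2·6+6·4 = 36 | 6·0+2·1+5·2+6·4 = 36
R: 2·4+6·8 = 56 | 6·3+2·6+5·4+6·1 = 56
gcd(2,6,6,2,5,6) = 1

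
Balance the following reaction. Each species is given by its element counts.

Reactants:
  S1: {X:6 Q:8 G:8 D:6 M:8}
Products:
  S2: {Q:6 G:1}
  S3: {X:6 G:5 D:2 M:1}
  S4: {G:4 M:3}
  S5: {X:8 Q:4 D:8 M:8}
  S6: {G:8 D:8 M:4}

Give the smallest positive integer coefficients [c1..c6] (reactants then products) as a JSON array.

Coefficients: [6, 6, 2, 6, 3, 1]

X: 6·6 = 36 | 6·0+2·6+6·0+3·8+1·0 = 36
Q: 6·8 = 48 | 6·6+2·0+6·0+3·4+1·0 = 48
G: 6·8 = 48 | 6·1+2·5+6·4+3·0+1·8 = 48
D: 6·6 = 36 | 6·0+2·2+6·0+3·8+1·8 = 36
M: 6·8 = 48 | 6·0+2·1+6·3+3·8+1·4 = 48
gcd(6,6,2,6,3,1) = 1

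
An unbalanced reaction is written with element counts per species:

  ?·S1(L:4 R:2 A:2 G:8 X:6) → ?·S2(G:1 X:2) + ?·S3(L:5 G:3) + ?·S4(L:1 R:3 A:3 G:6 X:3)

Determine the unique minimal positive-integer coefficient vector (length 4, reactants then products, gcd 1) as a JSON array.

Coefficients: [3, 6, 2, 2]

L: 3·4 = 12 | 6·0+2·5+2·1 = 12
R: 3·2 = 6 | 6·0+2·0+2·3 = 6
A: 3·2 = 6 | 6·0+2·0+2·3 = 6
G: 3·8 = 24 | 6·1+2·3+2·6 = 24
X: 3·6 = 18 | 6·2+2·0+2·3 = 18
gcd(3,6,2,2) = 1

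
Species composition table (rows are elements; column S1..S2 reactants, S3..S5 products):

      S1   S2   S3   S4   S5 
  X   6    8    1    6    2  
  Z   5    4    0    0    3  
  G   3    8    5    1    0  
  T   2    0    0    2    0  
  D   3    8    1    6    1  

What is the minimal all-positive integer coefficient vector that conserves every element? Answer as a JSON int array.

Coefficients: [1, 1, 2, 1, 3]

X: 1·6+1·8 = 14 | 2·1+1·6+3·2 = 14
Z: 1·5+1·4 = 9 | 2·0+1·0+3·3 = 9
G: 1·3+1·8 = 11 | 2·5+1·1+3·0 = 11
T: 1·2+1·0 = 2 | 2·0+1·2+3·0 = 2
D: 1·3+1·8 = 11 | 2·1+1·6+3·1 = 11
gcd(1,1,2,1,3) = 1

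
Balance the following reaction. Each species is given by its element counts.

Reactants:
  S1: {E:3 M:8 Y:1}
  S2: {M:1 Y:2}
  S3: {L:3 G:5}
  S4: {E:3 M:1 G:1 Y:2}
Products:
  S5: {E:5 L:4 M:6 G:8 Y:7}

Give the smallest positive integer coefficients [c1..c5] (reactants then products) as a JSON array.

Coefficients: [1, 6, 4, 4, 3]

E: 1·3+6·0+4·0+4·3 = 15 | 3·5 = 15
L: 1·0+6·0+4·3+4·0 = 12 | 3·4 = 12
M: 1·8+6·1+4·0+4·1 = 18 | 3·6 = 18
G: 1·0+6·0+4·5+4·1 = 24 | 3·8 = 24
Y: 1·1+6·2+4·0+4·2 = 21 | 3·7 = 21
gcd(1,6,4,4,3) = 1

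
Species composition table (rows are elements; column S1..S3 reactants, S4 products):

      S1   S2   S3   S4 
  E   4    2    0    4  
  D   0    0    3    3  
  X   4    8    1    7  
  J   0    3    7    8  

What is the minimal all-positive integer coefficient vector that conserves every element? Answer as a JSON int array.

Coefficients: [5, 2, 6, 6]

E: 5·4+2·2+6·0 = 24 | 6·4 = 24
D: 5·0+2·0+6·3 = 18 | 6·3 = 18
X: 5·4+2·8+6·1 = 42 | 6·7 = 42
J: 5·0+2·3+6·7 = 48 | 6·8 = 48
gcd(5,2,6,6) = 1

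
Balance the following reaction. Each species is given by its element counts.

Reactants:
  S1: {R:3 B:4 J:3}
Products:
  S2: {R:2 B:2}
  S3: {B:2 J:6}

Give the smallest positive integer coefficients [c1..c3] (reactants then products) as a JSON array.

Coefficients: [2, 3, 1]

R: 2·3 = 6 | 3·2+1·0 = 6
B: 2·4 = 8 | 3·2+1·2 = 8
J: 2·3 = 6 | 3·0+1·6 = 6
gcd(2,3,1) = 1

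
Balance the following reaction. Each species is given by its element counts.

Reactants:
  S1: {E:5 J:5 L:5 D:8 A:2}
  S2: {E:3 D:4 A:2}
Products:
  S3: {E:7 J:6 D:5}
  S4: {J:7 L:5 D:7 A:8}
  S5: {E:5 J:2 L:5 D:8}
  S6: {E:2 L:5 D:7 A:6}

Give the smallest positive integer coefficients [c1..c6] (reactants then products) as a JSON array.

Coefficients: [5, 2, 2, 1, 3, 1]

E: 5·5+2·3 = 31 | 2·7+1·0+3·5+1·2 = 31
J: 5·5+2·0 = 25 | 2·6+1·7+3·2+1·0 = 25
L: 5·5+2·0 = 25 | 2·0+1·5+3·5+1·5 = 25
D: 5·8+2·4 = 48 | 2·5+1·7+3·8+1·7 = 48
A: 5·2+2·2 = 14 | 2·0+1·8+3·0+1·6 = 14
gcd(5,2,2,1,3,1) = 1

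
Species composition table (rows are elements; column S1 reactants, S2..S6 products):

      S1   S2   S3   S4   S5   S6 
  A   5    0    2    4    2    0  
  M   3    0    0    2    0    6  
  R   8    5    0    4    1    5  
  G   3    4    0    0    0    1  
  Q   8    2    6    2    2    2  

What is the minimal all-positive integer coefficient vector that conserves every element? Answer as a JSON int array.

A: 6·5 = 30 | 4·0+3·2+3·4+6·2+2·0 = 30
M: 6·3 = 18 | 4·0+3·0+3·2+6·0+2·6 = 18
R: 6·8 = 48 | 4·5+3·0+3·4+6·1+2·5 = 48
G: 6·3 = 18 | 4·4+3·0+3·0+6·0+2·1 = 18
Q: 6·8 = 48 | 4·2+3·6+3·2+6·2+2·2 = 48
gcd(6,4,3,3,6,2) = 1

Coefficients: [6, 4, 3, 3, 6, 2]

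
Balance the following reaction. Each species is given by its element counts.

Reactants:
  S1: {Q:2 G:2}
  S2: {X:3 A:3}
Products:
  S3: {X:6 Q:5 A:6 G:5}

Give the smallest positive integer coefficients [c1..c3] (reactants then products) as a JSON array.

Coefficients: [5, 4, 2]

X: 5·0+4·3 = 12 | 2·6 = 12
Q: 5·2+4·0 = 10 | 2·5 = 10
A: 5·0+4·3 = 12 | 2·6 = 12
G: 5·2+4·0 = 10 | 2·5 = 10
gcd(5,4,2) = 1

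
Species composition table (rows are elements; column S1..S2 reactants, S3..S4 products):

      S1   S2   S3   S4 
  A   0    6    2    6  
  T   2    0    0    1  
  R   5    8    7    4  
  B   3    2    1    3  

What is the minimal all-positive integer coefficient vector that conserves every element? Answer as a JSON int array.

Coefficients: [1, 3, 3, 2]

A: 1·0+3·6 = 18 | 3·2+2·6 = 18
T: 1·2+3·0 = 2 | 3·0+2·1 = 2
R: 1·5+3·8 = 29 | 3·7+2·4 = 29
B: 1·3+3·2 = 9 | 3·1+2·3 = 9
gcd(1,3,3,2) = 1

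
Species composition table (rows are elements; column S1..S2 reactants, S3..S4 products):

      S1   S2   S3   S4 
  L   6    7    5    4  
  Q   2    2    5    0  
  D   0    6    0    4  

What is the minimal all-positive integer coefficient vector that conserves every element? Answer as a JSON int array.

L: 1·6+4·7 = 34 | 2·5+6·4 = 34
Q: 1·2+4·2 = 10 | 2·5+6·0 = 10
D: 1·0+4·6 = 24 | 2·0+6·4 = 24
gcd(1,4,2,6) = 1

Coefficients: [1, 4, 2, 6]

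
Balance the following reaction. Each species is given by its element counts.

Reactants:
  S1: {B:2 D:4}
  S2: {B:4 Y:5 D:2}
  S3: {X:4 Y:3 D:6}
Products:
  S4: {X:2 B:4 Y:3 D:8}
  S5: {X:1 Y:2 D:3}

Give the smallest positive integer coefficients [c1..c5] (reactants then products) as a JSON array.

X: 6·0+2·0+3·4 = 12 | 5·2+2·1 = 12
B: 6·2+2·4+3·0 = 20 | 5·4+2·0 = 20
Y: 6·0+2·5+3·3 = 19 | 5·3+2·2 = 19
D: 6·4+2·2+3·6 = 46 | 5·8+2·3 = 46
gcd(6,2,3,5,2) = 1

Coefficients: [6, 2, 3, 5, 2]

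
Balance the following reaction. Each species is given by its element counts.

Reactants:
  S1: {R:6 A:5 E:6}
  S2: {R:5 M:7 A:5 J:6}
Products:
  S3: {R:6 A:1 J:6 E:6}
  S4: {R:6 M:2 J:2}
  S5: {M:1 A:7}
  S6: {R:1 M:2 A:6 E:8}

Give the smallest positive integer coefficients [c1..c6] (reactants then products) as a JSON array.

Coefficients: [5, 3, 1, 6, 3, 3]

R: 5·6+3·5 = 45 | 1·6+6·6+3·0+3·1 = 45
M: 5·0+3·7 = 21 | 1·0+6·2+3·1+3·2 = 21
A: 5·5+3·5 = 40 | 1·1+6·0+3·7+3·6 = 40
J: 5·0+3·6 = 18 | 1·6+6·2+3·0+3·0 = 18
E: 5·6+3·0 = 30 | 1·6+6·0+3·0+3·8 = 30
gcd(5,3,1,6,3,3) = 1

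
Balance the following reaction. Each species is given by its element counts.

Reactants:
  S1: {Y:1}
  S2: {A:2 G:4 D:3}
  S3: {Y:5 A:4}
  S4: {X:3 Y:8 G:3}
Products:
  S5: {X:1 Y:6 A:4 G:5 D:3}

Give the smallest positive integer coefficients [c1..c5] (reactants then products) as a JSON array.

X: 5·0+6·0+3·0+2·3 = 6 | 6·1 = 6
Y: 5·1+6·0+3·5+2·8 = 36 | 6·6 = 36
A: 5·0+6·2+3·4+2·0 = 24 | 6·4 = 24
G: 5·0+6·4+3·0+2·3 = 30 | 6·5 = 30
D: 5·0+6·3+3·0+2·0 = 18 | 6·3 = 18
gcd(5,6,3,2,6) = 1

Coefficients: [5, 6, 3, 2, 6]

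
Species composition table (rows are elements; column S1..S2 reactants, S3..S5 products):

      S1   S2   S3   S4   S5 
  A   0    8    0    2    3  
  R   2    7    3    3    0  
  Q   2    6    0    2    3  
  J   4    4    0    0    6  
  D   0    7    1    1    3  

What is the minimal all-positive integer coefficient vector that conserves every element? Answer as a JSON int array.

A: 3·0+3·8 = 24 | 3·0+6·2+4·3 = 24
R: 3·2+3·7 = 27 | 3·3+6·3+4·0 = 27
Q: 3·2+3·6 = 24 | 3·0+6·2+4·3 = 24
J: 3·4+3·4 = 24 | 3·0+6·0+4·6 = 24
D: 3·0+3·7 = 21 | 3·1+6·1+4·3 = 21
gcd(3,3,3,6,4) = 1

Coefficients: [3, 3, 3, 6, 4]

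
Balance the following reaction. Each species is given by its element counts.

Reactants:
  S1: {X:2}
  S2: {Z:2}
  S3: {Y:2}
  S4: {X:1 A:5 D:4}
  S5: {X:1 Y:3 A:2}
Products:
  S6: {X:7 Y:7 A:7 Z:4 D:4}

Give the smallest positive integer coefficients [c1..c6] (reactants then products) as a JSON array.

Coefficients: [5, 4, 4, 2, 2, 2]

X: 5·2+4·0+4·0+2·1+2·1 = 14 | 2·7 = 14
Y: 5·0+4·0+4·2+2·0+2·3 = 14 | 2·7 = 14
A: 5·0+4·0+4·0+2·5+2·2 = 14 | 2·7 = 14
Z: 5·0+4·2+4·0+2·0+2·0 = 8 | 2·4 = 8
D: 5·0+4·0+4·0+2·4+2·0 = 8 | 2·4 = 8
gcd(5,4,4,2,2,2) = 1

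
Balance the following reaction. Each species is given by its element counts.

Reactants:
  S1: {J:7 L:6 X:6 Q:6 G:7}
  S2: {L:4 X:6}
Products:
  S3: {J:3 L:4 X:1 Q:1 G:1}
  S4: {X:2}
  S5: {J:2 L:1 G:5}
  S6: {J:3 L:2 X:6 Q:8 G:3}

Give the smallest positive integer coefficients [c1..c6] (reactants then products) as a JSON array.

J: 5·7+1·0 = 35 | 6·3+6·0+4·2+3·3 = 35
L: 5·6+1·4 = 34 | 6·4+6·0+4·1+3·2 = 34
X: 5·6+1·6 = 36 | 6·1+6·2+4·0+3·6 = 36
Q: 5·6+1·0 = 30 | 6·1+6·0+4·0+3·8 = 30
G: 5·7+1·0 = 35 | 6·1+6·0+4·5+3·3 = 35
gcd(5,1,6,6,4,3) = 1

Coefficients: [5, 1, 6, 6, 4, 3]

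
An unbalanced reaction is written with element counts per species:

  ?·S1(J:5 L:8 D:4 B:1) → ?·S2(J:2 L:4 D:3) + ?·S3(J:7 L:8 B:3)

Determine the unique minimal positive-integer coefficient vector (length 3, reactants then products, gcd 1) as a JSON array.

Coefficients: [3, 4, 1]

J: 3·5 = 15 | 4·2+1·7 = 15
L: 3·8 = 24 | 4·4+1·8 = 24
D: 3·4 = 12 | 4·3+1·0 = 12
B: 3·1 = 3 | 4·0+1·3 = 3
gcd(3,4,1) = 1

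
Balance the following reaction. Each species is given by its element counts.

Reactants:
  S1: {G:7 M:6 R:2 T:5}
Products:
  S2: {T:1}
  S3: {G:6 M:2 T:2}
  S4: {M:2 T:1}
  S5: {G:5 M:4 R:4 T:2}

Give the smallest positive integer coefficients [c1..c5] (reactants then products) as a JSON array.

G: 4·7 = 28 | 5·0+3·6+5·0+2·5 = 28
M: 4·6 = 24 | 5·0+3·2+5·2+2·4 = 24
R: 4·2 = 8 | 5·0+3·0+5·0+2·4 = 8
T: 4·5 = 20 | 5·1+3·2+5·1+2·2 = 20
gcd(4,5,3,5,2) = 1

Coefficients: [4, 5, 3, 5, 2]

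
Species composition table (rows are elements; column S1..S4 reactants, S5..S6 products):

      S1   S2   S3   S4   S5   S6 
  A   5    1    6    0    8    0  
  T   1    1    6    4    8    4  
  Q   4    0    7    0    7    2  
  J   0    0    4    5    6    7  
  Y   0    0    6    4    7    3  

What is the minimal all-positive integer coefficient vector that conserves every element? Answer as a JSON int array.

Coefficients: [4, 2, 3, 5, 5, 1]

A: 4·5+2·1+3·6+5·0 = 40 | 5·8+1·0 = 40
T: 4·1+2·1+3·6+5·4 = 44 | 5·8+1·4 = 44
Q: 4·4+2·0+3·7+5·0 = 37 | 5·7+1·2 = 37
J: 4·0+2·0+3·4+5·5 = 37 | 5·6+1·7 = 37
Y: 4·0+2·0+3·6+5·4 = 38 | 5·7+1·3 = 38
gcd(4,2,3,5,5,1) = 1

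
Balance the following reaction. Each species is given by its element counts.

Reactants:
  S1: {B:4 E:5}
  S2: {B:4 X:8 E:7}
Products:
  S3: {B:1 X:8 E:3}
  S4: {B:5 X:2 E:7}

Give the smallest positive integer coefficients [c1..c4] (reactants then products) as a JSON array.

Coefficients: [1, 5, 4, 4]

B: 1·4+5·4 = 24 | 4·1+4·5 = 24
X: 1·0+5·8 = 40 | 4·8+4·2 = 40
E: 1·5+5·7 = 40 | 4·3+4·7 = 40
gcd(1,5,4,4) = 1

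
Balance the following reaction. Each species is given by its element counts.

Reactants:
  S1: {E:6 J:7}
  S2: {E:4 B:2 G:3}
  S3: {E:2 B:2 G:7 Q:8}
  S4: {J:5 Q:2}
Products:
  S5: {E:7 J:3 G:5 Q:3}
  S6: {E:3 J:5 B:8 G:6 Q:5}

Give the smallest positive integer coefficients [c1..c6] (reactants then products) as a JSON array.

E: 1·6+6·4+2·2+3·0 = 34 | 4·7+2·3 = 34
J: 1·7+6·0+2·0+3·5 = 22 | 4·3+2·5 = 22
B: 1·0+6·2+2·2+3·0 = 16 | 4·0+2·8 = 16
G: 1·0+6·3+2·7+3·0 = 32 | 4·5+2·6 = 32
Q: 1·0+6·0+2·8+3·2 = 22 | 4·3+2·5 = 22
gcd(1,6,2,3,4,2) = 1

Coefficients: [1, 6, 2, 3, 4, 2]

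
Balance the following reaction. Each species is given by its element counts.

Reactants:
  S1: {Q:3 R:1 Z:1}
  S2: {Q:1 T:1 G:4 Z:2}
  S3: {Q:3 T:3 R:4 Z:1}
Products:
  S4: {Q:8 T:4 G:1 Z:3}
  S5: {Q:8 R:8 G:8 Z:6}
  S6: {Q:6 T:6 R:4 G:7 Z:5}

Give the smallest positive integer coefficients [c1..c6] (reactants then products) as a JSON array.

Coefficients: [4, 4, 2, 1, 1, 1]

Q: 4·3+4·1+2·3 = 22 | 1·8+1·8+1·6 = 22
T: 4·0+4·1+2·3 = 10 | 1·4+1·0+1·6 = 10
R: 4·1+4·0+2·4 = 12 | 1·0+1·8+1·4 = 12
G: 4·0+4·4+2·0 = 16 | 1·1+1·8+1·7 = 16
Z: 4·1+4·2+2·1 = 14 | 1·3+1·6+1·5 = 14
gcd(4,4,2,1,1,1) = 1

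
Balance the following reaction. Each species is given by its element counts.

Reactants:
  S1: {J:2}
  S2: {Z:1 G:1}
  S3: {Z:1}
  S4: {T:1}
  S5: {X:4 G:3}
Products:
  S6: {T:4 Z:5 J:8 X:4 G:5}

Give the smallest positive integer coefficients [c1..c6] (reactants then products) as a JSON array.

T: 4·0+2·0+3·0+4·1+1·0 = 4 | 1·4 = 4
Z: 4·0+2·1+3·1+4·0+1·0 = 5 | 1·5 = 5
J: 4·2+2·0+3·0+4·0+1·0 = 8 | 1·8 = 8
X: 4·0+2·0+3·0+4·0+1·4 = 4 | 1·4 = 4
G: 4·0+2·1+3·0+4·0+1·3 = 5 | 1·5 = 5
gcd(4,2,3,4,1,1) = 1

Coefficients: [4, 2, 3, 4, 1, 1]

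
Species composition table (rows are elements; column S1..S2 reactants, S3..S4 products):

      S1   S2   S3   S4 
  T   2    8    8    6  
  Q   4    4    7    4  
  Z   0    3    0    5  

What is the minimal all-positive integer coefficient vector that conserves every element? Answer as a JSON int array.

Coefficients: [5, 5, 4, 3]

T: 5·2+5·8 = 50 | 4·8+3·6 = 50
Q: 5·4+5·4 = 40 | 4·7+3·4 = 40
Z: 5·0+5·3 = 15 | 4·0+3·5 = 15
gcd(5,5,4,3) = 1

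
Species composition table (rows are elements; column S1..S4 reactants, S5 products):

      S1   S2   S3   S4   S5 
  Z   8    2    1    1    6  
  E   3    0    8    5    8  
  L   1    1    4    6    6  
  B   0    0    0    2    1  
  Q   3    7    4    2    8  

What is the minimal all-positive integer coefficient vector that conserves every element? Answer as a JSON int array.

Z: 1·8+1·2+1·1+1·1 = 12 | 2·6 = 12
E: 1·3+1·0+1·8+1·5 = 16 | 2·8 = 16
L: 1·1+1·1+1·4+1·6 = 12 | 2·6 = 12
B: 1·0+1·0+1·0+1·2 = 2 | 2·1 = 2
Q: 1·3+1·7+1·4+1·2 = 16 | 2·8 = 16
gcd(1,1,1,1,2) = 1

Coefficients: [1, 1, 1, 1, 2]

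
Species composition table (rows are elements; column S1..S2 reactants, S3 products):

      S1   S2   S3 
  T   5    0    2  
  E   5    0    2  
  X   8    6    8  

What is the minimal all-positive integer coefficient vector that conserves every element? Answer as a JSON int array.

T: 2·5+4·0 = 10 | 5·2 = 10
E: 2·5+4·0 = 10 | 5·2 = 10
X: 2·8+4·6 = 40 | 5·8 = 40
gcd(2,4,5) = 1

Coefficients: [2, 4, 5]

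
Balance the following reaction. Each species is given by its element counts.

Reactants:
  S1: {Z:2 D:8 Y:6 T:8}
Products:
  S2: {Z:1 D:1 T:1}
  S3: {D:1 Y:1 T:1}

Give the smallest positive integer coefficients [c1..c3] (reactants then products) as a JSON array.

Z: 1·2 = 2 | 2·1+6·0 = 2
D: 1·8 = 8 | 2·1+6·1 = 8
Y: 1·6 = 6 | 2·0+6·1 = 6
T: 1·8 = 8 | 2·1+6·1 = 8
gcd(1,2,6) = 1

Coefficients: [1, 2, 6]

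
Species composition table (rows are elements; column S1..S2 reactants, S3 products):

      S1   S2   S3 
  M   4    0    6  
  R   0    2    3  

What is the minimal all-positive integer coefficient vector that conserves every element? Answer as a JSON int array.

Coefficients: [3, 3, 2]

M: 3·4+3·0 = 12 | 2·6 = 12
R: 3·0+3·2 = 6 | 2·3 = 6
gcd(3,3,2) = 1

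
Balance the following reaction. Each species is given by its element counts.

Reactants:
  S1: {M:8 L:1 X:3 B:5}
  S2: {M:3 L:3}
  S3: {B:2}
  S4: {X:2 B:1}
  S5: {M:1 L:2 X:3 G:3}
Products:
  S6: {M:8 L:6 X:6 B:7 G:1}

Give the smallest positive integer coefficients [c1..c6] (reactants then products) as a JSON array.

Coefficients: [1, 5, 5, 6, 1, 3]

M: 1·8+5·3+5·0+6·0+1·1 = 24 | 3·8 = 24
L: 1·1+5·3+5·0+6·0+1·2 = 18 | 3·6 = 18
X: 1·3+5·0+5·0+6·2+1·3 = 18 | 3·6 = 18
B: 1·5+5·0+5·2+6·1+1·0 = 21 | 3·7 = 21
G: 1·0+5·0+5·0+6·0+1·3 = 3 | 3·1 = 3
gcd(1,5,5,6,1,3) = 1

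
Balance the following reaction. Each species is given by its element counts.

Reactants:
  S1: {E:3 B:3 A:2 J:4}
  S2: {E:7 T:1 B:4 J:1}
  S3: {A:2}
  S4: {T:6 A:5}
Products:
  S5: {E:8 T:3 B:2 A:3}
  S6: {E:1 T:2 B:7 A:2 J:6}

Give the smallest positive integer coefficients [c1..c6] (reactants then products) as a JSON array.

E: 2·3+4·7+1·0+2·0 = 34 | 4·8+2·1 = 34
T: 2·0+4·1+1·0+2·6 = 16 | 4·3+2·2 = 16
B: 2·3+4·4+1·0+2·0 = 22 | 4·2+2·7 = 22
A: 2·2+4·0+1·2+2·5 = 16 | 4·3+2·2 = 16
J: 2·4+4·1+1·0+2·0 = 12 | 4·0+2·6 = 12
gcd(2,4,1,2,4,2) = 1

Coefficients: [2, 4, 1, 2, 4, 2]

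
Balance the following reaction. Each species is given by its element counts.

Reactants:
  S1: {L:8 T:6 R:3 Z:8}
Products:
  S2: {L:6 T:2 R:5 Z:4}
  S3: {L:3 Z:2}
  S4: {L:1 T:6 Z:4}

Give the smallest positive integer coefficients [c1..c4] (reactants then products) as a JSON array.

L: 5·8 = 40 | 3·6+6·3+4·1 = 40
T: 5·6 = 30 | 3·2+6·0+4·6 = 30
R: 5·3 = 15 | 3·5+6·0+4·0 = 15
Z: 5·8 = 40 | 3·4+6·2+4·4 = 40
gcd(5,3,6,4) = 1

Coefficients: [5, 3, 6, 4]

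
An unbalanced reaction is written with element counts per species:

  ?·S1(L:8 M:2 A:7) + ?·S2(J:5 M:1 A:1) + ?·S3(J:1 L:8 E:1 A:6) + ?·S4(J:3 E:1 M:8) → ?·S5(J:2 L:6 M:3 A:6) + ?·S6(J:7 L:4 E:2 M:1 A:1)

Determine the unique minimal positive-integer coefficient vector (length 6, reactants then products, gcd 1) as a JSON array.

Coefficients: [4, 3, 1, 1, 6, 1]

J: 4·0+3·5+1·1+1·3 = 19 | 6·2+1·7 = 19
L: 4·8+3·0+1·8+1·0 = 40 | 6·6+1·4 = 40
E: 4·0+3·0+1·1+1·1 = 2 | 6·0+1·2 = 2
M: 4·2+3·1+1·0+1·8 = 19 | 6·3+1·1 = 19
A: 4·7+3·1+1·6+1·0 = 37 | 6·6+1·1 = 37
gcd(4,3,1,1,6,1) = 1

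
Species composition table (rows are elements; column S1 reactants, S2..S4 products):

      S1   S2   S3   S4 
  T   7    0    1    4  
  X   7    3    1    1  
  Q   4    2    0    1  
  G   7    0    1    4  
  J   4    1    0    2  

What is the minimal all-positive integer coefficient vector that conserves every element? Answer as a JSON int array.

Coefficients: [3, 4, 5, 4]

T: 3·7 = 21 | 4·0+5·1+4·4 = 21
X: 3·7 = 21 | 4·3+5·1+4·1 = 21
Q: 3·4 = 12 | 4·2+5·0+4·1 = 12
G: 3·7 = 21 | 4·0+5·1+4·4 = 21
J: 3·4 = 12 | 4·1+5·0+4·2 = 12
gcd(3,4,5,4) = 1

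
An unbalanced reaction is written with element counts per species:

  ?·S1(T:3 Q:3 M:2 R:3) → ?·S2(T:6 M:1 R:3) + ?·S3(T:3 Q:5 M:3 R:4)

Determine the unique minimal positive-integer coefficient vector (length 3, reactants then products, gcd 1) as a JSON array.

T: 5·3 = 15 | 1·6+3·3 = 15
Q: 5·3 = 15 | 1·0+3·5 = 15
M: 5·2 = 10 | 1·1+3·3 = 10
R: 5·3 = 15 | 1·3+3·4 = 15
gcd(5,1,3) = 1

Coefficients: [5, 1, 3]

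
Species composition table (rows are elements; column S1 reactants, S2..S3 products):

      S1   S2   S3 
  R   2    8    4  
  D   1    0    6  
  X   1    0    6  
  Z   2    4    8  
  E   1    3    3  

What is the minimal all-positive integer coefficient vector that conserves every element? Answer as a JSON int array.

Coefficients: [6, 1, 1]

R: 6·2 = 12 | 1·8+1·4 = 12
D: 6·1 = 6 | 1·0+1·6 = 6
X: 6·1 = 6 | 1·0+1·6 = 6
Z: 6·2 = 12 | 1·4+1·8 = 12
E: 6·1 = 6 | 1·3+1·3 = 6
gcd(6,1,1) = 1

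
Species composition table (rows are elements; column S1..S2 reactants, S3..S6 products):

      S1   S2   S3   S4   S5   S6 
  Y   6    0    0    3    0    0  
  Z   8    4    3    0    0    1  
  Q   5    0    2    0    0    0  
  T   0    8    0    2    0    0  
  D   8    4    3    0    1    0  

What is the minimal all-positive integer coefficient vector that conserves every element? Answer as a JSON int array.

Coefficients: [2, 1, 5, 4, 5, 5]

Y: 2·6+1·0 = 12 | 5·0+4·3+5·0+5·0 = 12
Z: 2·8+1·4 = 20 | 5·3+4·0+5·0+5·1 = 20
Q: 2·5+1·0 = 10 | 5·2+4·0+5·0+5·0 = 10
T: 2·0+1·8 = 8 | 5·0+4·2+5·0+5·0 = 8
D: 2·8+1·4 = 20 | 5·3+4·0+5·1+5·0 = 20
gcd(2,1,5,4,5,5) = 1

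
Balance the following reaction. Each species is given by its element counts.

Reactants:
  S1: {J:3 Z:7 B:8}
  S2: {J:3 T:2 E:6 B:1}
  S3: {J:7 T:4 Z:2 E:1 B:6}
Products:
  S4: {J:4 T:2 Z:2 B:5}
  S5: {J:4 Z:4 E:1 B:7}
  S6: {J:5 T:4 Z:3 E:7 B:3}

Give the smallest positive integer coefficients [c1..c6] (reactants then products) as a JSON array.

J: 5·3+6·3+4·7 = 61 | 4·4+5·4+5·5 = 61
T: 5·0+6·2+4·4 = 28 | 4·2+5·0+5·4 = 28
Z: 5·7+6·0+4·2 = 43 | 4·2+5·4+5·3 = 43
E: 5·0+6·6+4·1 = 40 | 4·0+5·1+5·7 = 40
B: 5·8+6·1+4·6 = 70 | 4·5+5·7+5·3 = 70
gcd(5,6,4,4,5,5) = 1

Coefficients: [5, 6, 4, 4, 5, 5]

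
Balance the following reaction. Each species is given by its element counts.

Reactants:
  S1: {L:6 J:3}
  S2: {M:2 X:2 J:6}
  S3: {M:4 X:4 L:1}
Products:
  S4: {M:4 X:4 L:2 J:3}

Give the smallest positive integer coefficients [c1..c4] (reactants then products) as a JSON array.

Coefficients: [1, 2, 4, 5]

M: 1·0+2·2+4·4 = 20 | 5·4 = 20
X: 1·0+2·2+4·4 = 20 | 5·4 = 20
L: 1·6+2·0+4·1 = 10 | 5·2 = 10
J: 1·3+2·6+4·0 = 15 | 5·3 = 15
gcd(1,2,4,5) = 1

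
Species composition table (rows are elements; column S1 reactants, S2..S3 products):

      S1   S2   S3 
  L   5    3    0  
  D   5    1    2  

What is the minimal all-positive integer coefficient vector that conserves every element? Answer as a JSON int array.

Coefficients: [3, 5, 5]

L: 3·5 = 15 | 5·3+5·0 = 15
D: 3·5 = 15 | 5·1+5·2 = 15
gcd(3,5,5) = 1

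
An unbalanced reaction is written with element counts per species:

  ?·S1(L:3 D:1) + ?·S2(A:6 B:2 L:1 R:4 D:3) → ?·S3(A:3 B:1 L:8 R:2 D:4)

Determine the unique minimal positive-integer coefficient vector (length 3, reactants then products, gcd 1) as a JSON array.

Coefficients: [5, 1, 2]

A: 5·0+1·6 = 6 | 2·3 = 6
B: 5·0+1·2 = 2 | 2·1 = 2
L: 5·3+1·1 = 16 | 2·8 = 16
R: 5·0+1·4 = 4 | 2·2 = 4
D: 5·1+1·3 = 8 | 2·4 = 8
gcd(5,1,2) = 1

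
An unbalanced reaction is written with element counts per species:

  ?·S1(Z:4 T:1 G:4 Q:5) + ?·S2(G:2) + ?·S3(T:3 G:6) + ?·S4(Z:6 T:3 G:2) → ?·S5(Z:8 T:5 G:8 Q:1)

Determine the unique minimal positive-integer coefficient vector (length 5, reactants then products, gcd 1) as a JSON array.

Z: 1·4+6·0+2·0+6·6 = 40 | 5·8 = 40
T: 1·1+6·0+2·3+6·3 = 25 | 5·5 = 25
G: 1·4+6·2+2·6+6·2 = 40 | 5·8 = 40
Q: 1·5+6·0+2·0+6·0 = 5 | 5·1 = 5
gcd(1,6,2,6,5) = 1

Coefficients: [1, 6, 2, 6, 5]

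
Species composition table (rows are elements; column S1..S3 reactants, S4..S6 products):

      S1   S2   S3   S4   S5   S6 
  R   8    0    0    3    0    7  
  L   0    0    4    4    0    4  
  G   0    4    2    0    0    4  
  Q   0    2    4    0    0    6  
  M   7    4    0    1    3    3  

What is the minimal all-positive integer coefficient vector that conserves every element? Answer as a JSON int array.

Coefficients: [3, 1, 4, 1, 5, 3]

R: 3·8+1·0+4·0 = 24 | 1·3+5·0+3·7 = 24
L: 3·0+1·0+4·4 = 16 | 1·4+5·0+3·4 = 16
G: 3·0+1·4+4·2 = 12 | 1·0+5·0+3·4 = 12
Q: 3·0+1·2+4·4 = 18 | 1·0+5·0+3·6 = 18
M: 3·7+1·4+4·0 = 25 | 1·1+5·3+3·3 = 25
gcd(3,1,4,1,5,3) = 1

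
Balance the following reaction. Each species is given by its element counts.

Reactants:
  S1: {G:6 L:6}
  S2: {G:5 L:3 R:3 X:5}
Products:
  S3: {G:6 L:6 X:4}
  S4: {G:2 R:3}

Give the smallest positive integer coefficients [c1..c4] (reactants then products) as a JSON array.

Coefficients: [3, 4, 5, 4]

G: 3·6+4·5 = 38 | 5·6+4·2 = 38
L: 3·6+4·3 = 30 | 5·6+4·0 = 30
R: 3·0+4·3 = 12 | 5·0+4·3 = 12
X: 3·0+4·5 = 20 | 5·4+4·0 = 20
gcd(3,4,5,4) = 1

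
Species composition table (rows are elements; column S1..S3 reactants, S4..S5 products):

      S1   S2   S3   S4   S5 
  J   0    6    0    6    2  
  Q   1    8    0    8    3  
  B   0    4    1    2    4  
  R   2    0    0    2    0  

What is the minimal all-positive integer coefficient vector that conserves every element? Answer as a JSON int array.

Coefficients: [1, 2, 6, 1, 3]

J: 1·0+2·6+6·0 = 12 | 1·6+3·2 = 12
Q: 1·1+2·8+6·0 = 17 | 1·8+3·3 = 17
B: 1·0+2·4+6·1 = 14 | 1·2+3·4 = 14
R: 1·2+2·0+6·0 = 2 | 1·2+3·0 = 2
gcd(1,2,6,1,3) = 1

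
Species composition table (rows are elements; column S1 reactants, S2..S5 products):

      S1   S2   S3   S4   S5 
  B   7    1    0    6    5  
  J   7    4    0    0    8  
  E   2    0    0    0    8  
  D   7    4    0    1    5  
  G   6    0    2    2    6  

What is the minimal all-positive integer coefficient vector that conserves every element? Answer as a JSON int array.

B: 4·7 = 28 | 5·1+6·0+3·6+1·5 = 28
J: 4·7 = 28 | 5·4+6·0+3·0+1·8 = 28
E: 4·2 = 8 | 5·0+6·0+3·0+1·8 = 8
D: 4·7 = 28 | 5·4+6·0+3·1+1·5 = 28
G: 4·6 = 24 | 5·0+6·2+3·2+1·6 = 24
gcd(4,5,6,3,1) = 1

Coefficients: [4, 5, 6, 3, 1]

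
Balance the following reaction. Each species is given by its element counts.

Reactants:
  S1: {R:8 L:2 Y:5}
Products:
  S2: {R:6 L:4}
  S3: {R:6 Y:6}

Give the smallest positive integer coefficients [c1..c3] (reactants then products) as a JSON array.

R: 6·8 = 48 | 3·6+5·6 = 48
L: 6·2 = 12 | 3·4+5·0 = 12
Y: 6·5 = 30 | 3·0+5·6 = 30
gcd(6,3,5) = 1

Coefficients: [6, 3, 5]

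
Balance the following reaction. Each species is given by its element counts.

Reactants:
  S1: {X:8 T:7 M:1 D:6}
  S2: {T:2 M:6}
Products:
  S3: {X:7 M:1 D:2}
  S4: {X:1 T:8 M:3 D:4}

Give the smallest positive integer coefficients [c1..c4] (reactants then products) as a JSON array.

Coefficients: [2, 1, 2, 2]

X: 2·8+1·0 = 16 | 2·7+2·1 = 16
T: 2·7+1·2 = 16 | 2·0+2·8 = 16
M: 2·1+1·6 = 8 | 2·1+2·3 = 8
D: 2·6+1·0 = 12 | 2·2+2·4 = 12
gcd(2,1,2,2) = 1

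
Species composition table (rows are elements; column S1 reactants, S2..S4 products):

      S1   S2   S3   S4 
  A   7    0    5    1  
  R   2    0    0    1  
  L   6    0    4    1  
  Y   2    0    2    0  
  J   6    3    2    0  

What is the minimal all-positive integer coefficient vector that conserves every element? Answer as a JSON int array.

Coefficients: [3, 4, 3, 6]

A: 3·7 = 21 | 4·0+3·5+6·1 = 21
R: 3·2 = 6 | 4·0+3·0+6·1 = 6
L: 3·6 = 18 | 4·0+3·4+6·1 = 18
Y: 3·2 = 6 | 4·0+3·2+6·0 = 6
J: 3·6 = 18 | 4·3+3·2+6·0 = 18
gcd(3,4,3,6) = 1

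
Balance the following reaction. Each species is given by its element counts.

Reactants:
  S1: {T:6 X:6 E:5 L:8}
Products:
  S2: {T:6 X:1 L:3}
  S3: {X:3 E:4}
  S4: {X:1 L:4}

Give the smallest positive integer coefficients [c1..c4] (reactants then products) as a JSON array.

Coefficients: [4, 4, 5, 5]

T: 4·6 = 24 | 4·6+5·0+5·0 = 24
X: 4·6 = 24 | 4·1+5·3+5·1 = 24
E: 4·5 = 20 | 4·0+5·4+5·0 = 20
L: 4·8 = 32 | 4·3+5·0+5·4 = 32
gcd(4,4,5,5) = 1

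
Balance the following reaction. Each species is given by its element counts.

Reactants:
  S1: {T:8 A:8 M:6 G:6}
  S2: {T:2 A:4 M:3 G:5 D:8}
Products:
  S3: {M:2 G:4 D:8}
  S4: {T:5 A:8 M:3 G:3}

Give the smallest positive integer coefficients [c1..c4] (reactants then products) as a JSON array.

T: 1·8+6·2 = 20 | 6·0+4·5 = 20
A: 1·8+6·4 = 32 | 6·0+4·8 = 32
M: 1·6+6·3 = 24 | 6·2+4·3 = 24
G: 1·6+6·5 = 36 | 6·4+4·3 = 36
D: 1·0+6·8 = 48 | 6·8+4·0 = 48
gcd(1,6,6,4) = 1

Coefficients: [1, 6, 6, 4]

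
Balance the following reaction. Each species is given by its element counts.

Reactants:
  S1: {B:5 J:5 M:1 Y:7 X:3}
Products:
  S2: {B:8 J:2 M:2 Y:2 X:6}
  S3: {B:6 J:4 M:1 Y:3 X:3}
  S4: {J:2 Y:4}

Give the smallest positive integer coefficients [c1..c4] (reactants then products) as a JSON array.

B: 4·5 = 20 | 1·8+2·6+5·0 = 20
J: 4·5 = 20 | 1·2+2·4+5·2 = 20
M: 4·1 = 4 | 1·2+2·1+5·0 = 4
Y: 4·7 = 28 | 1·2+2·3+5·4 = 28
X: 4·3 = 12 | 1·6+2·3+5·0 = 12
gcd(4,1,2,5) = 1

Coefficients: [4, 1, 2, 5]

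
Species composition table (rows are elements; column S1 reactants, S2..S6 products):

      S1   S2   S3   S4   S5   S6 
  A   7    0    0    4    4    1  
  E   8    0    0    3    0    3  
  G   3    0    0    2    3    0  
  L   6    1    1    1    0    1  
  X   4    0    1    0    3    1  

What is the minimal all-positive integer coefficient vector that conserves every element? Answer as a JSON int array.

Coefficients: [3, 6, 4, 3, 1, 5]

A: 3·7 = 21 | 6·0+4·0+3·4+1·4+5·1 = 21
E: 3·8 = 24 | 6·0+4·0+3·3+1·0+5·3 = 24
G: 3·3 = 9 | 6·0+4·0+3·2+1·3+5·0 = 9
L: 3·6 = 18 | 6·1+4·1+3·1+1·0+5·1 = 18
X: 3·4 = 12 | 6·0+4·1+3·0+1·3+5·1 = 12
gcd(3,6,4,3,1,5) = 1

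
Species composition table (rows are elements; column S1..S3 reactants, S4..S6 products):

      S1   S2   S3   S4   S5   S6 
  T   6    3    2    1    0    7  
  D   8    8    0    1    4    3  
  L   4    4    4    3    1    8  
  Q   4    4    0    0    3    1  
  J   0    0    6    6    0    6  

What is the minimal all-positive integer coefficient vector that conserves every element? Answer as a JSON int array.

T: 1·6+2·3+6·2 = 24 | 3·1+3·0+3·7 = 24
D: 1·8+2·8+6·0 = 24 | 3·1+3·4+3·3 = 24
L: 1·4+2·4+6·4 = 36 | 3·3+3·1+3·8 = 36
Q: 1·4+2·4+6·0 = 12 | 3·0+3·3+3·1 = 12
J: 1·0+2·0+6·6 = 36 | 3·6+3·0+3·6 = 36
gcd(1,2,6,3,3,3) = 1

Coefficients: [1, 2, 6, 3, 3, 3]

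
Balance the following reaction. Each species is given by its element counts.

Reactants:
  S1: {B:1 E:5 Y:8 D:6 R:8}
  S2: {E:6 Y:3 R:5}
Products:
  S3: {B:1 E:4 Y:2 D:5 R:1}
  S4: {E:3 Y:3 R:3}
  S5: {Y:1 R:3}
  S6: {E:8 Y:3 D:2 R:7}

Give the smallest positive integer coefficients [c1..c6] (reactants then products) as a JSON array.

Coefficients: [2, 4, 2, 6, 3, 1]

B: 2·1+4·0 = 2 | 2·1+6·0+3·0+1·0 = 2
E: 2·5+4·6 = 34 | 2·4+6·3+3·0+1·8 = 34
Y: 2·8+4·3 = 28 | 2·2+6·3+3·1+1·3 = 28
D: 2·6+4·0 = 12 | 2·5+6·0+3·0+1·2 = 12
R: 2·8+4·5 = 36 | 2·1+6·3+3·3+1·7 = 36
gcd(2,4,2,6,3,1) = 1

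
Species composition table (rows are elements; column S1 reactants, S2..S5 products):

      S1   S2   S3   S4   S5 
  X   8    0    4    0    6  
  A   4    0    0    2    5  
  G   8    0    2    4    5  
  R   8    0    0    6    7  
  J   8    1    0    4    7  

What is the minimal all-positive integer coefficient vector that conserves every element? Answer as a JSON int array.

X: 4·8 = 32 | 6·0+5·4+3·0+2·6 = 32
A: 4·4 = 16 | 6·0+5·0+3·2+2·5 = 16
G: 4·8 = 32 | 6·0+5·2+3·4+2·5 = 32
R: 4·8 = 32 | 6·0+5·0+3·6+2·7 = 32
J: 4·8 = 32 | 6·1+5·0+3·4+2·7 = 32
gcd(4,6,5,3,2) = 1

Coefficients: [4, 6, 5, 3, 2]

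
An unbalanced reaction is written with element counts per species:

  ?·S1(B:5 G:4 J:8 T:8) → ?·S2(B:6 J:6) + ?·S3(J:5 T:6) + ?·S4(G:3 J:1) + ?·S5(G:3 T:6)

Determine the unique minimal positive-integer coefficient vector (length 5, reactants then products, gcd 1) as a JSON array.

B: 6·5 = 30 | 5·6+3·0+3·0+5·0 = 30
G: 6·4 = 24 | 5·0+3·0+3·3+5·3 = 24
J: 6·8 = 48 | 5·6+3·5+3·1+5·0 = 48
T: 6·8 = 48 | 5·0+3·6+3·0+5·6 = 48
gcd(6,5,3,3,5) = 1

Coefficients: [6, 5, 3, 3, 5]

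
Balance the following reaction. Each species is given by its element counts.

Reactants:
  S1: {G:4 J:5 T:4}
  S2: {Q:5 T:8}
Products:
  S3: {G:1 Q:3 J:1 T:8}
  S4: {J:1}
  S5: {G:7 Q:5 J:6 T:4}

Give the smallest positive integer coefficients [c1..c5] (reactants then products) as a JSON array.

G: 3·4+4·0 = 12 | 5·1+4·0+1·7 = 12
Q: 3·0+4·5 = 20 | 5·3+4·0+1·5 = 20
J: 3·5+4·0 = 15 | 5·1+4·1+1·6 = 15
T: 3·4+4·8 = 44 | 5·8+4·0+1·4 = 44
gcd(3,4,5,4,1) = 1

Coefficients: [3, 4, 5, 4, 1]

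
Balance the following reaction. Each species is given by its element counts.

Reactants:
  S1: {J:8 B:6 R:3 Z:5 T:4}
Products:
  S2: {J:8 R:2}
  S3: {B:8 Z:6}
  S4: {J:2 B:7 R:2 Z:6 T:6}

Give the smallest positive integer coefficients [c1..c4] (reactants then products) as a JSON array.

J: 6·8 = 48 | 5·8+1·0+4·2 = 48
B: 6·6 = 36 | 5·0+1·8+4·7 = 36
R: 6·3 = 18 | 5·2+1·0+4·2 = 18
Z: 6·5 = 30 | 5·0+1·6+4·6 = 30
T: 6·4 = 24 | 5·0+1·0+4·6 = 24
gcd(6,5,1,4) = 1

Coefficients: [6, 5, 1, 4]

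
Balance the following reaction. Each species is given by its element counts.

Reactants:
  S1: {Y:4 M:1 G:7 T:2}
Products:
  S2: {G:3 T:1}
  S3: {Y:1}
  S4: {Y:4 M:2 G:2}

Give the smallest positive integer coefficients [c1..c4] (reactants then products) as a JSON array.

Y: 2·4 = 8 | 4·0+4·1+1·4 = 8
M: 2·1 = 2 | 4·0+4·0+1·2 = 2
G: 2·7 = 14 | 4·3+4·0+1·2 = 14
T: 2·2 = 4 | 4·1+4·0+1·0 = 4
gcd(2,4,4,1) = 1

Coefficients: [2, 4, 4, 1]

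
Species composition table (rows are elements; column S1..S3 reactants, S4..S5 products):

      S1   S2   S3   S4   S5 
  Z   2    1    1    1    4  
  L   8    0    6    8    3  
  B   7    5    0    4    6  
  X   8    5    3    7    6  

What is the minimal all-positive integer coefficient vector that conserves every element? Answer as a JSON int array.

Z: 3·2+3·1+5·1 = 14 | 6·1+2·4 = 14
L: 3·8+3·0+5·6 = 54 | 6·8+2·3 = 54
B: 3·7+3·5+5·0 = 36 | 6·4+2·6 = 36
X: 3·8+3·5+5·3 = 54 | 6·7+2·6 = 54
gcd(3,3,5,6,2) = 1

Coefficients: [3, 3, 5, 6, 2]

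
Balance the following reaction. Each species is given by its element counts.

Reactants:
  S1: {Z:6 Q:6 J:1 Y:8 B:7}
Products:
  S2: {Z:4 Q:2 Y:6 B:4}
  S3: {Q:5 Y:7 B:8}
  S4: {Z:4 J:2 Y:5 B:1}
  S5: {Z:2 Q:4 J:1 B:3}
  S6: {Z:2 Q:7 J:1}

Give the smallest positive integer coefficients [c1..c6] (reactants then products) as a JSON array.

Coefficients: [6, 6, 1, 1, 3, 1]

Z: 6·6 = 36 | 6·4+1·0+1·4+3·2+1·2 = 36
Q: 6·6 = 36 | 6·2+1·5+1·0+3·4+1·7 = 36
J: 6·1 = 6 | 6·0+1·0+1·2+3·1+1·1 = 6
Y: 6·8 = 48 | 6·6+1·7+1·5+3·0+1·0 = 48
B: 6·7 = 42 | 6·4+1·8+1·1+3·3+1·0 = 42
gcd(6,6,1,1,3,1) = 1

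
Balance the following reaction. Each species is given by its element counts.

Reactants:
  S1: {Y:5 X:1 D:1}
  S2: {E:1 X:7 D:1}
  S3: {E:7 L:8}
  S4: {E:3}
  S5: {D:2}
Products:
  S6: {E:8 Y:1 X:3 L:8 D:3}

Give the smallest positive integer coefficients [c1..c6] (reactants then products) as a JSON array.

E: 1·0+2·1+5·7+1·3+6·0 = 40 | 5·8 = 40
Y: 1·5+2·0+5·0+1·0+6·0 = 5 | 5·1 = 5
X: 1·1+2·7+5·0+1·0+6·0 = 15 | 5·3 = 15
L: 1·0+2·0+5·8+1·0+6·0 = 40 | 5·8 = 40
D: 1·1+2·1+5·0+1·0+6·2 = 15 | 5·3 = 15
gcd(1,2,5,1,6,5) = 1

Coefficients: [1, 2, 5, 1, 6, 5]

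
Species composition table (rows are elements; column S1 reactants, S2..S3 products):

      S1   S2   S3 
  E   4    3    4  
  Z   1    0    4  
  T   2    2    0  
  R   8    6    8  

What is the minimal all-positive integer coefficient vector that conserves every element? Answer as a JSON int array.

Coefficients: [4, 4, 1]

E: 4·4 = 16 | 4·3+1·4 = 16
Z: 4·1 = 4 | 4·0+1·4 = 4
T: 4·2 = 8 | 4·2+1·0 = 8
R: 4·8 = 32 | 4·6+1·8 = 32
gcd(4,4,1) = 1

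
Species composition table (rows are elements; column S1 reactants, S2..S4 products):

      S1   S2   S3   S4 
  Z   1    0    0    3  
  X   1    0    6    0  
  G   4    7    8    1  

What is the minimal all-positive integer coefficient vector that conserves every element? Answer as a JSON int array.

Z: 6·1 = 6 | 2·0+1·0+2·3 = 6
X: 6·1 = 6 | 2·0+1·6+2·0 = 6
G: 6·4 = 24 | 2·7+1·8+2·1 = 24
gcd(6,2,1,2) = 1

Coefficients: [6, 2, 1, 2]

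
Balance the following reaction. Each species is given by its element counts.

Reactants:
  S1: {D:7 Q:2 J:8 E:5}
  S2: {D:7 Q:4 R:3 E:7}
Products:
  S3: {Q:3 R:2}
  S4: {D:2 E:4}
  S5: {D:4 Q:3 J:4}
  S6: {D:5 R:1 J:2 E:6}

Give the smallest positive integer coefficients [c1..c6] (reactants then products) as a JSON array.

Coefficients: [4, 4, 3, 3, 5, 6]

D: 4·7+4·7 = 56 | 3·0+3·2+5·4+6·5 = 56
Q: 4·2+4·4 = 24 | 3·3+3·0+5·3+6·0 = 24
R: 4·0+4·3 = 12 | 3·2+3·0+5·0+6·1 = 12
J: 4·8+4·0 = 32 | 3·0+3·0+5·4+6·2 = 32
E: 4·5+4·7 = 48 | 3·0+3·4+5·0+6·6 = 48
gcd(4,4,3,3,5,6) = 1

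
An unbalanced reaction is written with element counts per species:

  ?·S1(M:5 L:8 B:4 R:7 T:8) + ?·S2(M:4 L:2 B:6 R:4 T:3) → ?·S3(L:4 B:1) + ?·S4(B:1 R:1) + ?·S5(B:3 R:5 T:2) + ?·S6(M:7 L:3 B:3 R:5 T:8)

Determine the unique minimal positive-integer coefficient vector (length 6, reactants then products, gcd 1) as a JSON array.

M: 4·5+2·4 = 28 | 6·0+1·0+3·0+4·7 = 28
L: 4·8+2·2 = 36 | 6·4+1·0+3·0+4·3 = 36
B: 4·4+2·6 = 28 | 6·1+1·1+3·3+4·3 = 28
R: 4·7+2·4 = 36 | 6·0+1·1+3·5+4·5 = 36
T: 4·8+2·3 = 38 | 6·0+1·0+3·2+4·8 = 38
gcd(4,2,6,1,3,4) = 1

Coefficients: [4, 2, 6, 1, 3, 4]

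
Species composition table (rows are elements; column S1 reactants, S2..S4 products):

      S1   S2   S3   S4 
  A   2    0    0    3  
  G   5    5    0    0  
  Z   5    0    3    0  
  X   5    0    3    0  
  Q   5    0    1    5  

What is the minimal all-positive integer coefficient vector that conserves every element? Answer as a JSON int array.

Coefficients: [3, 3, 5, 2]

A: 3·2 = 6 | 3·0+5·0+2·3 = 6
G: 3·5 = 15 | 3·5+5·0+2·0 = 15
Z: 3·5 = 15 | 3·0+5·3+2·0 = 15
X: 3·5 = 15 | 3·0+5·3+2·0 = 15
Q: 3·5 = 15 | 3·0+5·1+2·5 = 15
gcd(3,3,5,2) = 1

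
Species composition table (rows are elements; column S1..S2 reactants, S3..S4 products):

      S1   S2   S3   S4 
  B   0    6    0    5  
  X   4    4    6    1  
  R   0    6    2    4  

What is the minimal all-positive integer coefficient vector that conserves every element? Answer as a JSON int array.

B: 1·0+5·6 = 30 | 3·0+6·5 = 30
X: 1·4+5·4 = 24 | 3·6+6·1 = 24
R: 1·0+5·6 = 30 | 3·2+6·4 = 30
gcd(1,5,3,6) = 1

Coefficients: [1, 5, 3, 6]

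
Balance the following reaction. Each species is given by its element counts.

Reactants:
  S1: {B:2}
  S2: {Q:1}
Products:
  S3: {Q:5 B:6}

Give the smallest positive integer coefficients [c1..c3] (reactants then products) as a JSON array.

Coefficients: [3, 5, 1]

Q: 3·0+5·1 = 5 | 1·5 = 5
B: 3·2+5·0 = 6 | 1·6 = 6
gcd(3,5,1) = 1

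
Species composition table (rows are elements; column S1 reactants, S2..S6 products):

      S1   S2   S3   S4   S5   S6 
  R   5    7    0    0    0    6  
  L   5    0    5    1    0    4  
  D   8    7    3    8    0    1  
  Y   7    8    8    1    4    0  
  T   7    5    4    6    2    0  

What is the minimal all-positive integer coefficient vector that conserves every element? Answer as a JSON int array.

R: 5·5 = 25 | 1·7+2·0+3·0+2·0+3·6 = 25
L: 5·5 = 25 | 1·0+2·5+3·1+2·0+3·4 = 25
D: 5·8 = 40 | 1·7+2·3+3·8+2·0+3·1 = 40
Y: 5·7 = 35 | 1·8+2·8+3·1+2·4+3·0 = 35
T: 5·7 = 35 | 1·5+2·4+3·6+2·2+3·0 = 35
gcd(5,1,2,3,2,3) = 1

Coefficients: [5, 1, 2, 3, 2, 3]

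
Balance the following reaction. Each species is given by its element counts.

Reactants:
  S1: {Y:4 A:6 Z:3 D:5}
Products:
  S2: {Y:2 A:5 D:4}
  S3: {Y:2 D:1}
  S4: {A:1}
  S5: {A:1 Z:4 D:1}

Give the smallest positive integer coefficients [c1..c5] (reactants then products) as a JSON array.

Y: 4·4 = 16 | 3·2+5·2+6·0+3·0 = 16
A: 4·6 = 24 | 3·5+5·0+6·1+3·1 = 24
Z: 4·3 = 12 | 3·0+5·0+6·0+3·4 = 12
D: 4·5 = 20 | 3·4+5·1+6·0+3·1 = 20
gcd(4,3,5,6,3) = 1

Coefficients: [4, 3, 5, 6, 3]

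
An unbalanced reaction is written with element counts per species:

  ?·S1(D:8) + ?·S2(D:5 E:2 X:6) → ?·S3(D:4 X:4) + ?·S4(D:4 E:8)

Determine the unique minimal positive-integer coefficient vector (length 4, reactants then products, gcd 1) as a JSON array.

Coefficients: [1, 4, 6, 1]

D: 1·8+4·5 = 28 | 6·4+1·4 = 28
E: 1·0+4·2 = 8 | 6·0+1·8 = 8
X: 1·0+4·6 = 24 | 6·4+1·0 = 24
gcd(1,4,6,1) = 1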